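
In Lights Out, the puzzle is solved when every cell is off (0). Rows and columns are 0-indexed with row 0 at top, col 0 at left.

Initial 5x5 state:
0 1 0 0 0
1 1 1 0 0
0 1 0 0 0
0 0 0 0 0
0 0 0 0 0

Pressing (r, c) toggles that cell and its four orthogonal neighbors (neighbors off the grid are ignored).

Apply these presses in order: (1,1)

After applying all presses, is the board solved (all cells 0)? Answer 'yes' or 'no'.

After press 1 at (1,1):
0 0 0 0 0
0 0 0 0 0
0 0 0 0 0
0 0 0 0 0
0 0 0 0 0

Lights still on: 0

Answer: yes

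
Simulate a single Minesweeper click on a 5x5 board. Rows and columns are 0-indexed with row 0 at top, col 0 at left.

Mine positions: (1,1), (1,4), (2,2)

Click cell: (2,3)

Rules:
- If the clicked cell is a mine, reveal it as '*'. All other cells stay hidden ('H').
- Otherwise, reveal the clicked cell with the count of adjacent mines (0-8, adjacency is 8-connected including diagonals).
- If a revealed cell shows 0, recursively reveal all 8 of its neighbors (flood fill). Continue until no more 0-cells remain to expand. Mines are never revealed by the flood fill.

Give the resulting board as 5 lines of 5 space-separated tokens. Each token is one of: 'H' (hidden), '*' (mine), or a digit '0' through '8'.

H H H H H
H H H H H
H H H 2 H
H H H H H
H H H H H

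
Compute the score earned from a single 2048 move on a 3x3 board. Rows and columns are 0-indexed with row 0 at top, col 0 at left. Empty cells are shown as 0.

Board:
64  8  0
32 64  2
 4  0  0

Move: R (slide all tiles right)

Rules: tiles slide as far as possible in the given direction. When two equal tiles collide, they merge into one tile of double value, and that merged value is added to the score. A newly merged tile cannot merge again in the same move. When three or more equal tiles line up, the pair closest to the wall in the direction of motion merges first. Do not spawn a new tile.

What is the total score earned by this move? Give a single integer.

Answer: 0

Derivation:
Slide right:
row 0: [64, 8, 0] -> [0, 64, 8]  score +0 (running 0)
row 1: [32, 64, 2] -> [32, 64, 2]  score +0 (running 0)
row 2: [4, 0, 0] -> [0, 0, 4]  score +0 (running 0)
Board after move:
 0 64  8
32 64  2
 0  0  4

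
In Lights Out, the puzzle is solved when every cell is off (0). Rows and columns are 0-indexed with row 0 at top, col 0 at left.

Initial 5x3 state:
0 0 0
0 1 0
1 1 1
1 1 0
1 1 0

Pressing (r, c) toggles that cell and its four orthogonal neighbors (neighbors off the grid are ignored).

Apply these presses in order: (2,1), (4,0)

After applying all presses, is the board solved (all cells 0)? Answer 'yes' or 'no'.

After press 1 at (2,1):
0 0 0
0 0 0
0 0 0
1 0 0
1 1 0

After press 2 at (4,0):
0 0 0
0 0 0
0 0 0
0 0 0
0 0 0

Lights still on: 0

Answer: yes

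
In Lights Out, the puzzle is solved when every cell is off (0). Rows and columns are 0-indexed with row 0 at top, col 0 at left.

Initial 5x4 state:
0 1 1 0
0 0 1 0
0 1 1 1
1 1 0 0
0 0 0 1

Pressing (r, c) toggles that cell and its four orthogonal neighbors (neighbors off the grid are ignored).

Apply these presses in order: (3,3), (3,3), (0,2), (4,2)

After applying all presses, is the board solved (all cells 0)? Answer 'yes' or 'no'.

Answer: no

Derivation:
After press 1 at (3,3):
0 1 1 0
0 0 1 0
0 1 1 0
1 1 1 1
0 0 0 0

After press 2 at (3,3):
0 1 1 0
0 0 1 0
0 1 1 1
1 1 0 0
0 0 0 1

After press 3 at (0,2):
0 0 0 1
0 0 0 0
0 1 1 1
1 1 0 0
0 0 0 1

After press 4 at (4,2):
0 0 0 1
0 0 0 0
0 1 1 1
1 1 1 0
0 1 1 0

Lights still on: 9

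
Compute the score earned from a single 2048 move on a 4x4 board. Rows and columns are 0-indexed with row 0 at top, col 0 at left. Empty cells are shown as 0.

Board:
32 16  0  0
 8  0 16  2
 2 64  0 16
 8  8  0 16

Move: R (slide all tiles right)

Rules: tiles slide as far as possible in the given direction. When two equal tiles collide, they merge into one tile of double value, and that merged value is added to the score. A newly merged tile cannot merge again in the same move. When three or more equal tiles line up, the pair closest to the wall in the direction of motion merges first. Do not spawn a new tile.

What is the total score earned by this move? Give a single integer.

Slide right:
row 0: [32, 16, 0, 0] -> [0, 0, 32, 16]  score +0 (running 0)
row 1: [8, 0, 16, 2] -> [0, 8, 16, 2]  score +0 (running 0)
row 2: [2, 64, 0, 16] -> [0, 2, 64, 16]  score +0 (running 0)
row 3: [8, 8, 0, 16] -> [0, 0, 16, 16]  score +16 (running 16)
Board after move:
 0  0 32 16
 0  8 16  2
 0  2 64 16
 0  0 16 16

Answer: 16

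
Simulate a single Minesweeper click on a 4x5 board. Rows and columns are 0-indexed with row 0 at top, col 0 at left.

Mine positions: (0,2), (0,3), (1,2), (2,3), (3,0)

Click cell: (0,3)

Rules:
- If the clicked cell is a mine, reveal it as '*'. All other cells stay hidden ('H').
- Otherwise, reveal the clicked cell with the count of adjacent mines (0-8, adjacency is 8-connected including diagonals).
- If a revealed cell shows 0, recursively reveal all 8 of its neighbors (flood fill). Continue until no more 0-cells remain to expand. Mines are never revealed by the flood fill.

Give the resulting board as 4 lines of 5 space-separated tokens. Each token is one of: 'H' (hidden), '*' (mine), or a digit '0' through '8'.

H H H * H
H H H H H
H H H H H
H H H H H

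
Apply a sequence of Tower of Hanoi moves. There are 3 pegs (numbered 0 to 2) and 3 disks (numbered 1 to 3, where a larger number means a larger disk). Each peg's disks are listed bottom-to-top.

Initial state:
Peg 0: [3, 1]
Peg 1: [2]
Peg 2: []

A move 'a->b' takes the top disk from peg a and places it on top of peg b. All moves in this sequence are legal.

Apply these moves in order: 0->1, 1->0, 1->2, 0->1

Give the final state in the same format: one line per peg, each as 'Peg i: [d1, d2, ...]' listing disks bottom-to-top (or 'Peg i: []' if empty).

After move 1 (0->1):
Peg 0: [3]
Peg 1: [2, 1]
Peg 2: []

After move 2 (1->0):
Peg 0: [3, 1]
Peg 1: [2]
Peg 2: []

After move 3 (1->2):
Peg 0: [3, 1]
Peg 1: []
Peg 2: [2]

After move 4 (0->1):
Peg 0: [3]
Peg 1: [1]
Peg 2: [2]

Answer: Peg 0: [3]
Peg 1: [1]
Peg 2: [2]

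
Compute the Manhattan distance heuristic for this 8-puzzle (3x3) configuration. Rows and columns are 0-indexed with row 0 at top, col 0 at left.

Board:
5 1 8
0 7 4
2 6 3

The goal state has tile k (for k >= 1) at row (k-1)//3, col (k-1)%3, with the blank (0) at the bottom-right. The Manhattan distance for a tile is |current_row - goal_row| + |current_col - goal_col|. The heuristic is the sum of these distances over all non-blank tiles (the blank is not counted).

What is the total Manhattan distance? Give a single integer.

Tile 5: at (0,0), goal (1,1), distance |0-1|+|0-1| = 2
Tile 1: at (0,1), goal (0,0), distance |0-0|+|1-0| = 1
Tile 8: at (0,2), goal (2,1), distance |0-2|+|2-1| = 3
Tile 7: at (1,1), goal (2,0), distance |1-2|+|1-0| = 2
Tile 4: at (1,2), goal (1,0), distance |1-1|+|2-0| = 2
Tile 2: at (2,0), goal (0,1), distance |2-0|+|0-1| = 3
Tile 6: at (2,1), goal (1,2), distance |2-1|+|1-2| = 2
Tile 3: at (2,2), goal (0,2), distance |2-0|+|2-2| = 2
Sum: 2 + 1 + 3 + 2 + 2 + 3 + 2 + 2 = 17

Answer: 17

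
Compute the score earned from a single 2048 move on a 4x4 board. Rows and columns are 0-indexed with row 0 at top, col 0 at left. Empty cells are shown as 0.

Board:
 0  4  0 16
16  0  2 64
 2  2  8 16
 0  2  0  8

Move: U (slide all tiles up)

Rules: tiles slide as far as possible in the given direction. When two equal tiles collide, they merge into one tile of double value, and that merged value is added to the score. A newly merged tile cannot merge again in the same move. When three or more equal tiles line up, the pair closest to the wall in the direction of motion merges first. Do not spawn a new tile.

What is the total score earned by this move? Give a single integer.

Answer: 4

Derivation:
Slide up:
col 0: [0, 16, 2, 0] -> [16, 2, 0, 0]  score +0 (running 0)
col 1: [4, 0, 2, 2] -> [4, 4, 0, 0]  score +4 (running 4)
col 2: [0, 2, 8, 0] -> [2, 8, 0, 0]  score +0 (running 4)
col 3: [16, 64, 16, 8] -> [16, 64, 16, 8]  score +0 (running 4)
Board after move:
16  4  2 16
 2  4  8 64
 0  0  0 16
 0  0  0  8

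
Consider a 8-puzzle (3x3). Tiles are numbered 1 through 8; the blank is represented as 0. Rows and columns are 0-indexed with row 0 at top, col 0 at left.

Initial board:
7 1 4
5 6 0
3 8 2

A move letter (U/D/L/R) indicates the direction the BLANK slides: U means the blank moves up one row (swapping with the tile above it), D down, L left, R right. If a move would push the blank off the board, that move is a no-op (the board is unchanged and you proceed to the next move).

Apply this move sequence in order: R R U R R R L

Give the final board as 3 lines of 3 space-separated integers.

Answer: 7 0 1
5 6 4
3 8 2

Derivation:
After move 1 (R):
7 1 4
5 6 0
3 8 2

After move 2 (R):
7 1 4
5 6 0
3 8 2

After move 3 (U):
7 1 0
5 6 4
3 8 2

After move 4 (R):
7 1 0
5 6 4
3 8 2

After move 5 (R):
7 1 0
5 6 4
3 8 2

After move 6 (R):
7 1 0
5 6 4
3 8 2

After move 7 (L):
7 0 1
5 6 4
3 8 2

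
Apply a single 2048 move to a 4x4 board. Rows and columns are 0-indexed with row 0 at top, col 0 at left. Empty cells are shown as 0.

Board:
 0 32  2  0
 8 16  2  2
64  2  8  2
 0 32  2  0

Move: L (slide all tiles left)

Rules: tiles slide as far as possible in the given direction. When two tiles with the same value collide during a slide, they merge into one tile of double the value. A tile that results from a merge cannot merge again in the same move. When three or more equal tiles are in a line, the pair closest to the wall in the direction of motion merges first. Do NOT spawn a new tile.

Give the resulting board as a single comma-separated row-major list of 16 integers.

Answer: 32, 2, 0, 0, 8, 16, 4, 0, 64, 2, 8, 2, 32, 2, 0, 0

Derivation:
Slide left:
row 0: [0, 32, 2, 0] -> [32, 2, 0, 0]
row 1: [8, 16, 2, 2] -> [8, 16, 4, 0]
row 2: [64, 2, 8, 2] -> [64, 2, 8, 2]
row 3: [0, 32, 2, 0] -> [32, 2, 0, 0]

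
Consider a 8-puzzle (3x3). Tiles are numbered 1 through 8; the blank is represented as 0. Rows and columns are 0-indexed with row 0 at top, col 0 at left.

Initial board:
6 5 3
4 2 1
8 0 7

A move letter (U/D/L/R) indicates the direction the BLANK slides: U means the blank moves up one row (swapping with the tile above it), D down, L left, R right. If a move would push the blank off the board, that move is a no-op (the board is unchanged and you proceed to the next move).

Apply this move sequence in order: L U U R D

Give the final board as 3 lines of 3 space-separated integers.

Answer: 5 2 3
6 0 1
4 8 7

Derivation:
After move 1 (L):
6 5 3
4 2 1
0 8 7

After move 2 (U):
6 5 3
0 2 1
4 8 7

After move 3 (U):
0 5 3
6 2 1
4 8 7

After move 4 (R):
5 0 3
6 2 1
4 8 7

After move 5 (D):
5 2 3
6 0 1
4 8 7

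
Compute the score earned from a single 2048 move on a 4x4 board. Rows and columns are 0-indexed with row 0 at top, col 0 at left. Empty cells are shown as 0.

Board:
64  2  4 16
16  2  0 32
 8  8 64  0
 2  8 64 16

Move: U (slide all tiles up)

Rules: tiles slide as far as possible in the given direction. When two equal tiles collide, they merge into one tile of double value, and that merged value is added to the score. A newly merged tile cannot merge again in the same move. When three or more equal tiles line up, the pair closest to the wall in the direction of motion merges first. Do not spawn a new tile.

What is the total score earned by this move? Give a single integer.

Answer: 148

Derivation:
Slide up:
col 0: [64, 16, 8, 2] -> [64, 16, 8, 2]  score +0 (running 0)
col 1: [2, 2, 8, 8] -> [4, 16, 0, 0]  score +20 (running 20)
col 2: [4, 0, 64, 64] -> [4, 128, 0, 0]  score +128 (running 148)
col 3: [16, 32, 0, 16] -> [16, 32, 16, 0]  score +0 (running 148)
Board after move:
 64   4   4  16
 16  16 128  32
  8   0   0  16
  2   0   0   0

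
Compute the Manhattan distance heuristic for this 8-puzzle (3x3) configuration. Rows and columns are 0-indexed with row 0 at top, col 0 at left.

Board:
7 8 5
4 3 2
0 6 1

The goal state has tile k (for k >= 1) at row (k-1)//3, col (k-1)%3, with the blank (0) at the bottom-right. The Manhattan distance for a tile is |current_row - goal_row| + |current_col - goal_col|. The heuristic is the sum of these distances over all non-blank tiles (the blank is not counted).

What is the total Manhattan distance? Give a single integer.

Answer: 16

Derivation:
Tile 7: (0,0)->(2,0) = 2
Tile 8: (0,1)->(2,1) = 2
Tile 5: (0,2)->(1,1) = 2
Tile 4: (1,0)->(1,0) = 0
Tile 3: (1,1)->(0,2) = 2
Tile 2: (1,2)->(0,1) = 2
Tile 6: (2,1)->(1,2) = 2
Tile 1: (2,2)->(0,0) = 4
Sum: 2 + 2 + 2 + 0 + 2 + 2 + 2 + 4 = 16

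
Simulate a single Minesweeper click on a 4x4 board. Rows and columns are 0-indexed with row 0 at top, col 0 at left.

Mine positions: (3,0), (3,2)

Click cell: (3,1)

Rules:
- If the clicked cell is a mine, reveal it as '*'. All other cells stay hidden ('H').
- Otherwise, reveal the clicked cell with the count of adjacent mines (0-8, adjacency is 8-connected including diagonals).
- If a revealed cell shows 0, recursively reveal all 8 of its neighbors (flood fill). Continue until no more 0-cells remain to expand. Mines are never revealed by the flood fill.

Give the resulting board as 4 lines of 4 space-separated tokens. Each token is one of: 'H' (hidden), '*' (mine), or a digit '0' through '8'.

H H H H
H H H H
H H H H
H 2 H H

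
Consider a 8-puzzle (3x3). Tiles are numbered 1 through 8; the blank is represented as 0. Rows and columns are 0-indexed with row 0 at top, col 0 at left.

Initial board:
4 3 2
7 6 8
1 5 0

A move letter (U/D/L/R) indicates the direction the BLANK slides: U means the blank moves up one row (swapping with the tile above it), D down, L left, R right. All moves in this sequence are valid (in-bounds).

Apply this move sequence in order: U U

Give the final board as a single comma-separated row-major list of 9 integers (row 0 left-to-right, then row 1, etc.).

Answer: 4, 3, 0, 7, 6, 2, 1, 5, 8

Derivation:
After move 1 (U):
4 3 2
7 6 0
1 5 8

After move 2 (U):
4 3 0
7 6 2
1 5 8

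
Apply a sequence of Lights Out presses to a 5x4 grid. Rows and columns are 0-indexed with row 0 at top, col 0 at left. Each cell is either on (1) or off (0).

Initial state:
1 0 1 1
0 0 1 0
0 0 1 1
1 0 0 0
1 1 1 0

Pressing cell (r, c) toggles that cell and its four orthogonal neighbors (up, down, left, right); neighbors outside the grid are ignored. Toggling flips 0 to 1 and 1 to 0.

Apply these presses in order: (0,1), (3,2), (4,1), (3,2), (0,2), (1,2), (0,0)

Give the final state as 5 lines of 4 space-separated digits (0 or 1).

Answer: 1 1 0 0
1 0 1 1
0 0 0 1
1 1 0 0
0 0 0 0

Derivation:
After press 1 at (0,1):
0 1 0 1
0 1 1 0
0 0 1 1
1 0 0 0
1 1 1 0

After press 2 at (3,2):
0 1 0 1
0 1 1 0
0 0 0 1
1 1 1 1
1 1 0 0

After press 3 at (4,1):
0 1 0 1
0 1 1 0
0 0 0 1
1 0 1 1
0 0 1 0

After press 4 at (3,2):
0 1 0 1
0 1 1 0
0 0 1 1
1 1 0 0
0 0 0 0

After press 5 at (0,2):
0 0 1 0
0 1 0 0
0 0 1 1
1 1 0 0
0 0 0 0

After press 6 at (1,2):
0 0 0 0
0 0 1 1
0 0 0 1
1 1 0 0
0 0 0 0

After press 7 at (0,0):
1 1 0 0
1 0 1 1
0 0 0 1
1 1 0 0
0 0 0 0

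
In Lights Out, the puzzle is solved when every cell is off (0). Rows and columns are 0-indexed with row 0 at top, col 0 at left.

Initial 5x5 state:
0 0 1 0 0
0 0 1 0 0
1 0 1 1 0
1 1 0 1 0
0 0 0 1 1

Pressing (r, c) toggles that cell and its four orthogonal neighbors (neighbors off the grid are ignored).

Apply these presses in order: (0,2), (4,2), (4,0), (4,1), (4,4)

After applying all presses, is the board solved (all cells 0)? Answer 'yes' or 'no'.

Answer: no

Derivation:
After press 1 at (0,2):
0 1 0 1 0
0 0 0 0 0
1 0 1 1 0
1 1 0 1 0
0 0 0 1 1

After press 2 at (4,2):
0 1 0 1 0
0 0 0 0 0
1 0 1 1 0
1 1 1 1 0
0 1 1 0 1

After press 3 at (4,0):
0 1 0 1 0
0 0 0 0 0
1 0 1 1 0
0 1 1 1 0
1 0 1 0 1

After press 4 at (4,1):
0 1 0 1 0
0 0 0 0 0
1 0 1 1 0
0 0 1 1 0
0 1 0 0 1

After press 5 at (4,4):
0 1 0 1 0
0 0 0 0 0
1 0 1 1 0
0 0 1 1 1
0 1 0 1 0

Lights still on: 10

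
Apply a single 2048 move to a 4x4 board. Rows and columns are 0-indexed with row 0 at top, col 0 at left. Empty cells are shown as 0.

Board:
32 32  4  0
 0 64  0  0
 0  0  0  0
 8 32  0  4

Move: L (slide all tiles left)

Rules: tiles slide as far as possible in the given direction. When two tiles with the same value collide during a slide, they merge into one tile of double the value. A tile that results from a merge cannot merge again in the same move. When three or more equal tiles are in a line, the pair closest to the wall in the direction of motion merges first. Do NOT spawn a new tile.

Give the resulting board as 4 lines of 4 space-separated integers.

Slide left:
row 0: [32, 32, 4, 0] -> [64, 4, 0, 0]
row 1: [0, 64, 0, 0] -> [64, 0, 0, 0]
row 2: [0, 0, 0, 0] -> [0, 0, 0, 0]
row 3: [8, 32, 0, 4] -> [8, 32, 4, 0]

Answer: 64  4  0  0
64  0  0  0
 0  0  0  0
 8 32  4  0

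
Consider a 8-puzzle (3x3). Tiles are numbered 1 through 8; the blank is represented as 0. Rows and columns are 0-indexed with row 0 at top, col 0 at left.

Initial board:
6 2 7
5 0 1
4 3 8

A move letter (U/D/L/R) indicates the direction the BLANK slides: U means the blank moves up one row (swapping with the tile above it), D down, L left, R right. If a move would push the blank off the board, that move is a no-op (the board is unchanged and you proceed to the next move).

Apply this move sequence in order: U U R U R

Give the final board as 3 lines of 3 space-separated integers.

Answer: 6 7 0
5 2 1
4 3 8

Derivation:
After move 1 (U):
6 0 7
5 2 1
4 3 8

After move 2 (U):
6 0 7
5 2 1
4 3 8

After move 3 (R):
6 7 0
5 2 1
4 3 8

After move 4 (U):
6 7 0
5 2 1
4 3 8

After move 5 (R):
6 7 0
5 2 1
4 3 8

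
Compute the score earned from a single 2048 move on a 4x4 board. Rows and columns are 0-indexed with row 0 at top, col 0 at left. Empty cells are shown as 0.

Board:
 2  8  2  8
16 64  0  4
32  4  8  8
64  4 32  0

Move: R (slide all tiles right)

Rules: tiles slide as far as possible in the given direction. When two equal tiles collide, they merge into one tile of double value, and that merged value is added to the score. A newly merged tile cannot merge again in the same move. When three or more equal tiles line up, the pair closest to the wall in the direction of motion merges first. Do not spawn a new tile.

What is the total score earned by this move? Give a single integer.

Answer: 16

Derivation:
Slide right:
row 0: [2, 8, 2, 8] -> [2, 8, 2, 8]  score +0 (running 0)
row 1: [16, 64, 0, 4] -> [0, 16, 64, 4]  score +0 (running 0)
row 2: [32, 4, 8, 8] -> [0, 32, 4, 16]  score +16 (running 16)
row 3: [64, 4, 32, 0] -> [0, 64, 4, 32]  score +0 (running 16)
Board after move:
 2  8  2  8
 0 16 64  4
 0 32  4 16
 0 64  4 32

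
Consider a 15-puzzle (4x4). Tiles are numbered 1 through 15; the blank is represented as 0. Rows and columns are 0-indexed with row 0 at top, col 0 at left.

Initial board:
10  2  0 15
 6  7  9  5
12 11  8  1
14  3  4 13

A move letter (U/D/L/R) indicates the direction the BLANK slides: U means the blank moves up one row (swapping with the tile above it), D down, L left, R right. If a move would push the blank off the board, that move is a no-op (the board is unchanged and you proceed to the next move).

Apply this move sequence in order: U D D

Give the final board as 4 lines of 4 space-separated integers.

Answer: 10  2  9 15
 6  7  8  5
12 11  0  1
14  3  4 13

Derivation:
After move 1 (U):
10  2  0 15
 6  7  9  5
12 11  8  1
14  3  4 13

After move 2 (D):
10  2  9 15
 6  7  0  5
12 11  8  1
14  3  4 13

After move 3 (D):
10  2  9 15
 6  7  8  5
12 11  0  1
14  3  4 13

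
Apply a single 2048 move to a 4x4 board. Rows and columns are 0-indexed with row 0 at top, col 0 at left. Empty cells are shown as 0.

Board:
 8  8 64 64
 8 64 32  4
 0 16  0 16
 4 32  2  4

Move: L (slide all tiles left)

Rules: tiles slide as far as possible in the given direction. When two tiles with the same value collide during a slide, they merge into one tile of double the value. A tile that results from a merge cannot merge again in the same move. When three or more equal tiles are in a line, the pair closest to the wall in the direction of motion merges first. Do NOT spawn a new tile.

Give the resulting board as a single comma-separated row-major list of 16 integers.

Slide left:
row 0: [8, 8, 64, 64] -> [16, 128, 0, 0]
row 1: [8, 64, 32, 4] -> [8, 64, 32, 4]
row 2: [0, 16, 0, 16] -> [32, 0, 0, 0]
row 3: [4, 32, 2, 4] -> [4, 32, 2, 4]

Answer: 16, 128, 0, 0, 8, 64, 32, 4, 32, 0, 0, 0, 4, 32, 2, 4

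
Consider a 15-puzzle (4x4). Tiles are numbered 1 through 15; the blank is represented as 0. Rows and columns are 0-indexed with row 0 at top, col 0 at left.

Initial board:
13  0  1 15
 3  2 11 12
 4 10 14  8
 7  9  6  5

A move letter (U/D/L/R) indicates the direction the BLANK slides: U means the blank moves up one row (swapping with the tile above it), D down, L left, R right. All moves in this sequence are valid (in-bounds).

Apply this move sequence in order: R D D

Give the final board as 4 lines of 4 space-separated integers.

After move 1 (R):
13  1  0 15
 3  2 11 12
 4 10 14  8
 7  9  6  5

After move 2 (D):
13  1 11 15
 3  2  0 12
 4 10 14  8
 7  9  6  5

After move 3 (D):
13  1 11 15
 3  2 14 12
 4 10  0  8
 7  9  6  5

Answer: 13  1 11 15
 3  2 14 12
 4 10  0  8
 7  9  6  5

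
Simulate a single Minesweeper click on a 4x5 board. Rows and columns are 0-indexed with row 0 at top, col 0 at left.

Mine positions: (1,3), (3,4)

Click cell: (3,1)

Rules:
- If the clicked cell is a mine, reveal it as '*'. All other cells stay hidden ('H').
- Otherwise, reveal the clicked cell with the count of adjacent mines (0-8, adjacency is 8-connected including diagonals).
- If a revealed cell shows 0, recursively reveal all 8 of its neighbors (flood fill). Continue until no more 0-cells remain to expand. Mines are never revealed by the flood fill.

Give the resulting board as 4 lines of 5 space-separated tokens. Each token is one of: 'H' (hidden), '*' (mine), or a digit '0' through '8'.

0 0 1 H H
0 0 1 H H
0 0 1 2 H
0 0 0 1 H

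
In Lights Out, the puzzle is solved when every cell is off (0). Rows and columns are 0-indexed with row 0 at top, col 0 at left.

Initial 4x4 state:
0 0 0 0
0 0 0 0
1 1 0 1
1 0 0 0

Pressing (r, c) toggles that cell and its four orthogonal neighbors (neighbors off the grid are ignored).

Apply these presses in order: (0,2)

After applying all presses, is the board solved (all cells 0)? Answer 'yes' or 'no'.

Answer: no

Derivation:
After press 1 at (0,2):
0 1 1 1
0 0 1 0
1 1 0 1
1 0 0 0

Lights still on: 8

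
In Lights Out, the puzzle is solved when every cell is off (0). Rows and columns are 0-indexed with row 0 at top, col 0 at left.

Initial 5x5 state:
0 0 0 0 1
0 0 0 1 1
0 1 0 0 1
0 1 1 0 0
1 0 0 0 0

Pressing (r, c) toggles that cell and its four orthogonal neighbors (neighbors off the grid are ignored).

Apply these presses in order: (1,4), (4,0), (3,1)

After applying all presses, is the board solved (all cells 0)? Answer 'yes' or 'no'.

After press 1 at (1,4):
0 0 0 0 0
0 0 0 0 0
0 1 0 0 0
0 1 1 0 0
1 0 0 0 0

After press 2 at (4,0):
0 0 0 0 0
0 0 0 0 0
0 1 0 0 0
1 1 1 0 0
0 1 0 0 0

After press 3 at (3,1):
0 0 0 0 0
0 0 0 0 0
0 0 0 0 0
0 0 0 0 0
0 0 0 0 0

Lights still on: 0

Answer: yes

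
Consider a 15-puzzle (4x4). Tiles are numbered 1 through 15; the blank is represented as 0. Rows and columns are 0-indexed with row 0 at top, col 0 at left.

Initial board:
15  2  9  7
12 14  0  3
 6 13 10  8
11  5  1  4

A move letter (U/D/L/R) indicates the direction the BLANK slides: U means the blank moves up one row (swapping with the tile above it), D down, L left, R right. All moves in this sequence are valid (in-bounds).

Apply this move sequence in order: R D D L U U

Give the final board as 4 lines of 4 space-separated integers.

Answer: 15  2  9  7
12 14  0  8
 6 13  3  4
11  5 10  1

Derivation:
After move 1 (R):
15  2  9  7
12 14  3  0
 6 13 10  8
11  5  1  4

After move 2 (D):
15  2  9  7
12 14  3  8
 6 13 10  0
11  5  1  4

After move 3 (D):
15  2  9  7
12 14  3  8
 6 13 10  4
11  5  1  0

After move 4 (L):
15  2  9  7
12 14  3  8
 6 13 10  4
11  5  0  1

After move 5 (U):
15  2  9  7
12 14  3  8
 6 13  0  4
11  5 10  1

After move 6 (U):
15  2  9  7
12 14  0  8
 6 13  3  4
11  5 10  1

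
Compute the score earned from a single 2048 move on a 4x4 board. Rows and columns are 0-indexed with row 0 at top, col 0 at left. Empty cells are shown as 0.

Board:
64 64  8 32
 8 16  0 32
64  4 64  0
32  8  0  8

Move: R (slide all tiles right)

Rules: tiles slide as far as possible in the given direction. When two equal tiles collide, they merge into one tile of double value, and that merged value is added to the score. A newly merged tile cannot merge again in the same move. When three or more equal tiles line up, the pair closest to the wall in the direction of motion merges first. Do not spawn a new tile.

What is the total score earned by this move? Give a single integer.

Answer: 144

Derivation:
Slide right:
row 0: [64, 64, 8, 32] -> [0, 128, 8, 32]  score +128 (running 128)
row 1: [8, 16, 0, 32] -> [0, 8, 16, 32]  score +0 (running 128)
row 2: [64, 4, 64, 0] -> [0, 64, 4, 64]  score +0 (running 128)
row 3: [32, 8, 0, 8] -> [0, 0, 32, 16]  score +16 (running 144)
Board after move:
  0 128   8  32
  0   8  16  32
  0  64   4  64
  0   0  32  16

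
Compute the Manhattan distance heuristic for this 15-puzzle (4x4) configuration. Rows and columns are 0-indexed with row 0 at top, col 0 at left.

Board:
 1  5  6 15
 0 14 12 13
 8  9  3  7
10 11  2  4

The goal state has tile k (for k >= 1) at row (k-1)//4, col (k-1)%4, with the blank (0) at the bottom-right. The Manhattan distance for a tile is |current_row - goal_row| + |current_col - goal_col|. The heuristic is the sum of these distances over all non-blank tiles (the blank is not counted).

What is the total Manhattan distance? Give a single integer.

Tile 1: (0,0)->(0,0) = 0
Tile 5: (0,1)->(1,0) = 2
Tile 6: (0,2)->(1,1) = 2
Tile 15: (0,3)->(3,2) = 4
Tile 14: (1,1)->(3,1) = 2
Tile 12: (1,2)->(2,3) = 2
Tile 13: (1,3)->(3,0) = 5
Tile 8: (2,0)->(1,3) = 4
Tile 9: (2,1)->(2,0) = 1
Tile 3: (2,2)->(0,2) = 2
Tile 7: (2,3)->(1,2) = 2
Tile 10: (3,0)->(2,1) = 2
Tile 11: (3,1)->(2,2) = 2
Tile 2: (3,2)->(0,1) = 4
Tile 4: (3,3)->(0,3) = 3
Sum: 0 + 2 + 2 + 4 + 2 + 2 + 5 + 4 + 1 + 2 + 2 + 2 + 2 + 4 + 3 = 37

Answer: 37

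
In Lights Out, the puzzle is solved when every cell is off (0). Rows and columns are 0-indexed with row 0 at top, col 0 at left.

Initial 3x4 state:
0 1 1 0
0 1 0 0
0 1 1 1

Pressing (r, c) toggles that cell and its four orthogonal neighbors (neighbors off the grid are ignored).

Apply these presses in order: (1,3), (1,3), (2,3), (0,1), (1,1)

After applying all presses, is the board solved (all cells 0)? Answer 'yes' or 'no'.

Answer: no

Derivation:
After press 1 at (1,3):
0 1 1 1
0 1 1 1
0 1 1 0

After press 2 at (1,3):
0 1 1 0
0 1 0 0
0 1 1 1

After press 3 at (2,3):
0 1 1 0
0 1 0 1
0 1 0 0

After press 4 at (0,1):
1 0 0 0
0 0 0 1
0 1 0 0

After press 5 at (1,1):
1 1 0 0
1 1 1 1
0 0 0 0

Lights still on: 6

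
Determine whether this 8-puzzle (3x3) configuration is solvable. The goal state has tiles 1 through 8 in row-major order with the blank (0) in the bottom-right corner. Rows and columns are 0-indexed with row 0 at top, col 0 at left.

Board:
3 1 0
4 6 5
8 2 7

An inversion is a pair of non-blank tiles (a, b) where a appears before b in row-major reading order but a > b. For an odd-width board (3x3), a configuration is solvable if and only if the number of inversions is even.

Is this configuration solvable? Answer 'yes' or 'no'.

Answer: yes

Derivation:
Inversions (pairs i<j in row-major order where tile[i] > tile[j] > 0): 8
8 is even, so the puzzle is solvable.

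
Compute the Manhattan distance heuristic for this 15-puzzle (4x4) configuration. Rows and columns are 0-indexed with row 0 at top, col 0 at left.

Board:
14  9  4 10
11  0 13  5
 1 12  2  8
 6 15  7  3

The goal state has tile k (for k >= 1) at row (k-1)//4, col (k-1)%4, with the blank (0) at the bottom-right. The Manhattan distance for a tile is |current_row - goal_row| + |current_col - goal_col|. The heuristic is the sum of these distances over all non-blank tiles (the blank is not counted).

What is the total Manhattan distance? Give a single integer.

Tile 14: at (0,0), goal (3,1), distance |0-3|+|0-1| = 4
Tile 9: at (0,1), goal (2,0), distance |0-2|+|1-0| = 3
Tile 4: at (0,2), goal (0,3), distance |0-0|+|2-3| = 1
Tile 10: at (0,3), goal (2,1), distance |0-2|+|3-1| = 4
Tile 11: at (1,0), goal (2,2), distance |1-2|+|0-2| = 3
Tile 13: at (1,2), goal (3,0), distance |1-3|+|2-0| = 4
Tile 5: at (1,3), goal (1,0), distance |1-1|+|3-0| = 3
Tile 1: at (2,0), goal (0,0), distance |2-0|+|0-0| = 2
Tile 12: at (2,1), goal (2,3), distance |2-2|+|1-3| = 2
Tile 2: at (2,2), goal (0,1), distance |2-0|+|2-1| = 3
Tile 8: at (2,3), goal (1,3), distance |2-1|+|3-3| = 1
Tile 6: at (3,0), goal (1,1), distance |3-1|+|0-1| = 3
Tile 15: at (3,1), goal (3,2), distance |3-3|+|1-2| = 1
Tile 7: at (3,2), goal (1,2), distance |3-1|+|2-2| = 2
Tile 3: at (3,3), goal (0,2), distance |3-0|+|3-2| = 4
Sum: 4 + 3 + 1 + 4 + 3 + 4 + 3 + 2 + 2 + 3 + 1 + 3 + 1 + 2 + 4 = 40

Answer: 40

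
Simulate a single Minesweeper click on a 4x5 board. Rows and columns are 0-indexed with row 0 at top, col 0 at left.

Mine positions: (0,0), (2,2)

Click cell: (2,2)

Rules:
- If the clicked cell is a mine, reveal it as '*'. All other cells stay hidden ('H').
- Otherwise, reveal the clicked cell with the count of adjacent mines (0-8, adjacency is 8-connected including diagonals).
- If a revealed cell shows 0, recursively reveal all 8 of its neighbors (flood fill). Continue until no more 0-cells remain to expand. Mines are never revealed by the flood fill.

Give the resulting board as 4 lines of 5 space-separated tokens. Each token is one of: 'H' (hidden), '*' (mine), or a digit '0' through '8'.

H H H H H
H H H H H
H H * H H
H H H H H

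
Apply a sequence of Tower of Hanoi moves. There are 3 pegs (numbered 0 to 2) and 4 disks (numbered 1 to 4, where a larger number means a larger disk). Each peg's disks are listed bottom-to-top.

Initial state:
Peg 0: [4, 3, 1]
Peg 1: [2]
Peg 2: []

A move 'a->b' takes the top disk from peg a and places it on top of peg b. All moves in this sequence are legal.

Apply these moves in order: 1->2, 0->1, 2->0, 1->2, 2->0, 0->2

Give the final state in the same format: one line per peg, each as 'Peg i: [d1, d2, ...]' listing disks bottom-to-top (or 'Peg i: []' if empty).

After move 1 (1->2):
Peg 0: [4, 3, 1]
Peg 1: []
Peg 2: [2]

After move 2 (0->1):
Peg 0: [4, 3]
Peg 1: [1]
Peg 2: [2]

After move 3 (2->0):
Peg 0: [4, 3, 2]
Peg 1: [1]
Peg 2: []

After move 4 (1->2):
Peg 0: [4, 3, 2]
Peg 1: []
Peg 2: [1]

After move 5 (2->0):
Peg 0: [4, 3, 2, 1]
Peg 1: []
Peg 2: []

After move 6 (0->2):
Peg 0: [4, 3, 2]
Peg 1: []
Peg 2: [1]

Answer: Peg 0: [4, 3, 2]
Peg 1: []
Peg 2: [1]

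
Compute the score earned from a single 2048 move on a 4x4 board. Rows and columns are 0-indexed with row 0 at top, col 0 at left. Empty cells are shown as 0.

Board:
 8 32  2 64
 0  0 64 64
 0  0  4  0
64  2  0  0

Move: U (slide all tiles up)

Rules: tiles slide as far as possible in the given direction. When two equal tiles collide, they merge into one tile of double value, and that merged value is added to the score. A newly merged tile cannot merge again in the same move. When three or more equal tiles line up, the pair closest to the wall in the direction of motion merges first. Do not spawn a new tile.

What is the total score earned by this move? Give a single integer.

Answer: 128

Derivation:
Slide up:
col 0: [8, 0, 0, 64] -> [8, 64, 0, 0]  score +0 (running 0)
col 1: [32, 0, 0, 2] -> [32, 2, 0, 0]  score +0 (running 0)
col 2: [2, 64, 4, 0] -> [2, 64, 4, 0]  score +0 (running 0)
col 3: [64, 64, 0, 0] -> [128, 0, 0, 0]  score +128 (running 128)
Board after move:
  8  32   2 128
 64   2  64   0
  0   0   4   0
  0   0   0   0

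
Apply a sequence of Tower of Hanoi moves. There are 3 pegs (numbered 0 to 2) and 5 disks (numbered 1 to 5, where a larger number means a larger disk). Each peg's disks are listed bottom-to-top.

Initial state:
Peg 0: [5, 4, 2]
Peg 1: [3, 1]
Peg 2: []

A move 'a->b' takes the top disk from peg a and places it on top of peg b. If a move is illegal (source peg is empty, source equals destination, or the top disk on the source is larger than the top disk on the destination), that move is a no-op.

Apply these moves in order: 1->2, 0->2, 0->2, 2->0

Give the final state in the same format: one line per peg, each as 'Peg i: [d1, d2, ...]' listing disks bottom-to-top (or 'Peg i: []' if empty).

Answer: Peg 0: [5, 4, 2, 1]
Peg 1: [3]
Peg 2: []

Derivation:
After move 1 (1->2):
Peg 0: [5, 4, 2]
Peg 1: [3]
Peg 2: [1]

After move 2 (0->2):
Peg 0: [5, 4, 2]
Peg 1: [3]
Peg 2: [1]

After move 3 (0->2):
Peg 0: [5, 4, 2]
Peg 1: [3]
Peg 2: [1]

After move 4 (2->0):
Peg 0: [5, 4, 2, 1]
Peg 1: [3]
Peg 2: []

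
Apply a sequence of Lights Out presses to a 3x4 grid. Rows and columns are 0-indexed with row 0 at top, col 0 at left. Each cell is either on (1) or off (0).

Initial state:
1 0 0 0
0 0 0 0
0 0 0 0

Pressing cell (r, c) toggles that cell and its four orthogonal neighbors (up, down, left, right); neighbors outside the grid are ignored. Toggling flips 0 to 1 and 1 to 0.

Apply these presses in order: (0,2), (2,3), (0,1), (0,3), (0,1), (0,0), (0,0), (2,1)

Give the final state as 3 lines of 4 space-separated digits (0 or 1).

After press 1 at (0,2):
1 1 1 1
0 0 1 0
0 0 0 0

After press 2 at (2,3):
1 1 1 1
0 0 1 1
0 0 1 1

After press 3 at (0,1):
0 0 0 1
0 1 1 1
0 0 1 1

After press 4 at (0,3):
0 0 1 0
0 1 1 0
0 0 1 1

After press 5 at (0,1):
1 1 0 0
0 0 1 0
0 0 1 1

After press 6 at (0,0):
0 0 0 0
1 0 1 0
0 0 1 1

After press 7 at (0,0):
1 1 0 0
0 0 1 0
0 0 1 1

After press 8 at (2,1):
1 1 0 0
0 1 1 0
1 1 0 1

Answer: 1 1 0 0
0 1 1 0
1 1 0 1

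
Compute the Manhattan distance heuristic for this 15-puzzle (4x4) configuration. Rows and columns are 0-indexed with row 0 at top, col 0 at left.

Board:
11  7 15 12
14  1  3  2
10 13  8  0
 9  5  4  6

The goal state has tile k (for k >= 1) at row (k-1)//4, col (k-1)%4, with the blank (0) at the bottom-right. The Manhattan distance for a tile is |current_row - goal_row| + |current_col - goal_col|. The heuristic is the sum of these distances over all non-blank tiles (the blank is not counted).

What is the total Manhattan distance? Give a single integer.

Answer: 37

Derivation:
Tile 11: at (0,0), goal (2,2), distance |0-2|+|0-2| = 4
Tile 7: at (0,1), goal (1,2), distance |0-1|+|1-2| = 2
Tile 15: at (0,2), goal (3,2), distance |0-3|+|2-2| = 3
Tile 12: at (0,3), goal (2,3), distance |0-2|+|3-3| = 2
Tile 14: at (1,0), goal (3,1), distance |1-3|+|0-1| = 3
Tile 1: at (1,1), goal (0,0), distance |1-0|+|1-0| = 2
Tile 3: at (1,2), goal (0,2), distance |1-0|+|2-2| = 1
Tile 2: at (1,3), goal (0,1), distance |1-0|+|3-1| = 3
Tile 10: at (2,0), goal (2,1), distance |2-2|+|0-1| = 1
Tile 13: at (2,1), goal (3,0), distance |2-3|+|1-0| = 2
Tile 8: at (2,2), goal (1,3), distance |2-1|+|2-3| = 2
Tile 9: at (3,0), goal (2,0), distance |3-2|+|0-0| = 1
Tile 5: at (3,1), goal (1,0), distance |3-1|+|1-0| = 3
Tile 4: at (3,2), goal (0,3), distance |3-0|+|2-3| = 4
Tile 6: at (3,3), goal (1,1), distance |3-1|+|3-1| = 4
Sum: 4 + 2 + 3 + 2 + 3 + 2 + 1 + 3 + 1 + 2 + 2 + 1 + 3 + 4 + 4 = 37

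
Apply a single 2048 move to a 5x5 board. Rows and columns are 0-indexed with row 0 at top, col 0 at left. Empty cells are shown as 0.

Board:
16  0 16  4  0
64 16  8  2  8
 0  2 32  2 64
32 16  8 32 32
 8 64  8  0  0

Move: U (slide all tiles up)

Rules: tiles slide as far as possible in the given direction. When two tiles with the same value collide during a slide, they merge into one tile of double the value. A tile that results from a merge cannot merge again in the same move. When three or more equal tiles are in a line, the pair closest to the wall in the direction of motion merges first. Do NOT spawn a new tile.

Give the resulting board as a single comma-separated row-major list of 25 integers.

Answer: 16, 16, 16, 4, 8, 64, 2, 8, 4, 64, 32, 16, 32, 32, 32, 8, 64, 16, 0, 0, 0, 0, 0, 0, 0

Derivation:
Slide up:
col 0: [16, 64, 0, 32, 8] -> [16, 64, 32, 8, 0]
col 1: [0, 16, 2, 16, 64] -> [16, 2, 16, 64, 0]
col 2: [16, 8, 32, 8, 8] -> [16, 8, 32, 16, 0]
col 3: [4, 2, 2, 32, 0] -> [4, 4, 32, 0, 0]
col 4: [0, 8, 64, 32, 0] -> [8, 64, 32, 0, 0]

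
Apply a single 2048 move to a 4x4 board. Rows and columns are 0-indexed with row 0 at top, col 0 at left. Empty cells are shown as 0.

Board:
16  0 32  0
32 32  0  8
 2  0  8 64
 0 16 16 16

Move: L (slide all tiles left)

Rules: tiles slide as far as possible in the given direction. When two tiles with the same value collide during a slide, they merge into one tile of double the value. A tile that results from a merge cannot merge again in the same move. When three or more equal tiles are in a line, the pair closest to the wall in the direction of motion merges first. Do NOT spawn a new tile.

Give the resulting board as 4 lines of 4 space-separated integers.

Slide left:
row 0: [16, 0, 32, 0] -> [16, 32, 0, 0]
row 1: [32, 32, 0, 8] -> [64, 8, 0, 0]
row 2: [2, 0, 8, 64] -> [2, 8, 64, 0]
row 3: [0, 16, 16, 16] -> [32, 16, 0, 0]

Answer: 16 32  0  0
64  8  0  0
 2  8 64  0
32 16  0  0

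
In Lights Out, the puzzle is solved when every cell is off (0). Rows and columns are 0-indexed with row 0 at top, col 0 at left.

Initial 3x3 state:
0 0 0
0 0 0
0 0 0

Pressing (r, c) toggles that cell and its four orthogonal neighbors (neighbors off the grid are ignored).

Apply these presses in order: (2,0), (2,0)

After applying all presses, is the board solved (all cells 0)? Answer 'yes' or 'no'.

After press 1 at (2,0):
0 0 0
1 0 0
1 1 0

After press 2 at (2,0):
0 0 0
0 0 0
0 0 0

Lights still on: 0

Answer: yes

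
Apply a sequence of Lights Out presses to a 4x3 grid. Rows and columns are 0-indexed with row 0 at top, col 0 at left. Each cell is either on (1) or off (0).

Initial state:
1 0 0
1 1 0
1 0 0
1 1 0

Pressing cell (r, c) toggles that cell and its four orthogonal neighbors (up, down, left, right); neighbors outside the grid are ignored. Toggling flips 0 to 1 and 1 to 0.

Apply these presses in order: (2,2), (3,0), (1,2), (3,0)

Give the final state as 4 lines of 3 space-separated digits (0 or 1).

Answer: 1 0 1
1 0 0
1 1 0
1 1 1

Derivation:
After press 1 at (2,2):
1 0 0
1 1 1
1 1 1
1 1 1

After press 2 at (3,0):
1 0 0
1 1 1
0 1 1
0 0 1

After press 3 at (1,2):
1 0 1
1 0 0
0 1 0
0 0 1

After press 4 at (3,0):
1 0 1
1 0 0
1 1 0
1 1 1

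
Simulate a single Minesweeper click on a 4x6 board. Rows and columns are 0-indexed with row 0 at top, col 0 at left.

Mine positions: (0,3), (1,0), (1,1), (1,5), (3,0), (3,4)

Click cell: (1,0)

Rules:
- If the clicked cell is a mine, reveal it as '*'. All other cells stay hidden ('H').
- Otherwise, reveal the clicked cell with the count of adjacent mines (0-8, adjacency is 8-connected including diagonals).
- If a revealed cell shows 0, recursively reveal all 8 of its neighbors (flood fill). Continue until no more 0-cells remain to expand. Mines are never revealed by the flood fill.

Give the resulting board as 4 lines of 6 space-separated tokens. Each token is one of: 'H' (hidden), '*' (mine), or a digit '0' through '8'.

H H H H H H
* H H H H H
H H H H H H
H H H H H H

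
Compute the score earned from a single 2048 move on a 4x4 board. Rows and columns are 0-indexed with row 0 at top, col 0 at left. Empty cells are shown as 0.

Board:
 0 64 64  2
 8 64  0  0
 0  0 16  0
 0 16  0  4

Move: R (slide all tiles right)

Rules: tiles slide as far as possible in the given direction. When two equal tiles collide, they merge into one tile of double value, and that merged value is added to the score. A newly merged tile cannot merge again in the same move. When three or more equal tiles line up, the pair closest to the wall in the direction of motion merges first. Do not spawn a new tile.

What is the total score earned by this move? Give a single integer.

Answer: 128

Derivation:
Slide right:
row 0: [0, 64, 64, 2] -> [0, 0, 128, 2]  score +128 (running 128)
row 1: [8, 64, 0, 0] -> [0, 0, 8, 64]  score +0 (running 128)
row 2: [0, 0, 16, 0] -> [0, 0, 0, 16]  score +0 (running 128)
row 3: [0, 16, 0, 4] -> [0, 0, 16, 4]  score +0 (running 128)
Board after move:
  0   0 128   2
  0   0   8  64
  0   0   0  16
  0   0  16   4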